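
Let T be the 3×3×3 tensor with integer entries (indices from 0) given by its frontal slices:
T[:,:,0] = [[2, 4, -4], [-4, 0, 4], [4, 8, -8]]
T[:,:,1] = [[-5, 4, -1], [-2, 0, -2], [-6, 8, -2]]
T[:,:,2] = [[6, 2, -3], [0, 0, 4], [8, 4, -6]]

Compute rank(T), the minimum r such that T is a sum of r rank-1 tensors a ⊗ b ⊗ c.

3

Lower bound: the mode-3 unfolding of T (rows indexed by k, columns by (i,j) = (0,0), (0,1), (0,2), (1,0), (1,1), (1,2), (2,0), (2,1), (2,2)) is [[2, 4, -4, -4, 0, 4, 4, 8, -8], [-5, 4, -1, -2, 0, -2, -6, 8, -2], [6, 2, -3, 0, 0, 4, 8, 4, -6]].
There the 3×3 minor on rows k ∈ {0, 1, 2}, columns (i,j) ∈ {(0,0), (0,1), (0,2)} is det [[2, 4, -4], [-5, 4, -1], [6, 2, -3]] = 32 ≠ 0, so this unfolding has rank ≥ 3; CP rank is at least every unfolding rank, so rank(T) ≥ 3. (Unfolding ranks only ever bound the CP rank from below — rank(T) can be strictly larger than all of them — so the matching upper bound has to come from an explicit 3-term decomposition.)
Upper bound: T is a sum of 3 rank-1 terms, T = (1, -2, 2) ⊗ (1, 0, -1) ⊗ (2, -1, 2) + (1, 0, 2) ⊗ (0, 2, -1) ⊗ (2, 2, 1) + (1, 1, 1) ⊗ (1, 0, 0) ⊗ (0, -4, 4) (written with every a and b primitive with positive leading entry and the scale carried by c; CP decompositions are not unique, and this one is verified by expanding entrywise), so rank(T) ≤ 3.
These bounds meet, so rank(T) = 3.
Check entry T[2,0,2] = 8: (2)·(1)·(2) + (2)·(0)·(1) + (1)·(1)·(4) = 8.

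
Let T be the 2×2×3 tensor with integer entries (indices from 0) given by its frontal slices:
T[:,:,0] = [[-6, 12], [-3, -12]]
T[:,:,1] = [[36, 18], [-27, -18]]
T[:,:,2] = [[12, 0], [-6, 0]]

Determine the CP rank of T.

2

Lower bound: the mode-3 unfolding of T (rows indexed by k, columns by (i,j) = (0,0), (0,1), (1,0), (1,1)) is [[-6, 12, -3, -12], [36, 18, -27, -18], [12, 0, -6, 0]].
There the 2×2 minor on rows k ∈ {0, 1}, columns (i,j) ∈ {(0,0), (0,1)} is det [[-6, 12], [36, 18]] = -540 ≠ 0, so this unfolding has rank ≥ 2; CP rank is at least every unfolding rank, so rank(T) ≥ 2. (Unfolding ranks only ever bound the CP rank from below — rank(T) can be strictly larger than all of them — so the matching upper bound has to come from an explicit 2-term decomposition.)
Upper bound — finding two terms. Write S_k = T[:,:,k] for the frontal slices: S₀ = [[-6, 12], [-3, -12]], S₁ = [[36, 18], [-27, -18]], S₂ = [[12, 0], [-6, 0]].
If T = a₁ ⊗ b₁ ⊗ c₁ + a₂ ⊗ b₂ ⊗ c₂ then each S_k = c₁[k]·a₁b₁ᵀ + c₂[k]·a₂b₂ᵀ. S₀ and S₁ are linearly independent, so a₁b₁ᵀ and a₂b₂ᵀ must span the same plane of matrices: they are the rank-1 matrices of the form x·S₀ + y·S₁.
det(x·S₀ + y·S₁) is 108·x² + 54·xy − 162·y² = 54·(2·x + 3·y)(x − y), vanishing at (x:y) = (3:-2) and (1:1).
M₁ = 3·S₀ − 2·S₁ = [[-90, 0], [45, 0]] = (-45)·(2, -1)(1, 0)ᵀ and M₂ = S₀ + S₁ = [[30, 30], [-30, -30]] = 30·(1, -1)(1, 1)ᵀ, so take a₁ = (2, -1), b₁ = (1, 0), a₂ = (1, -1), b₂ = (1, 1).
Each slice is an integer combination of E₁ = a₁b₁ᵀ and E₂ = a₂b₂ᵀ: S₀ = −9·E₁ + 12·E₂, S₁ = 9·E₁ + 18·E₂, S₂ = 6·E₁; reading off coefficients, c₁ = (-9, 9, 6) and c₂ = (12, 18, 0).
Hence T = (2, -1) ⊗ (1, 0) ⊗ (-9, 9, 6) + (1, -1) ⊗ (1, 1) ⊗ (12, 18, 0), so rank(T) ≤ 2.
These bounds meet, so rank(T) = 2.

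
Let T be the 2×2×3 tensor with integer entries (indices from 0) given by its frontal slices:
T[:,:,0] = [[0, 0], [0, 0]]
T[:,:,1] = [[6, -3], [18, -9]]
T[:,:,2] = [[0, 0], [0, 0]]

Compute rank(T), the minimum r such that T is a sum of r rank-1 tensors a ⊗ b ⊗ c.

Lower bound: T ≠ 0 (e.g. T[0,0,1] = 6), so rank(T) ≥ 1.
Upper bound: the mode-1 fibre T[:,0,1] = [6, 18] gives a = [1, 3] (primitive direction); the mode-2 fibre T[0,:,1] = [6, -3] gives b = [2, -1]; then c[k] = T[0,0,k] / (a[0]·b[0]) = [0, 6, 0] / 2 = [0, 3, 0].
Expanding [1, 3] ⊗ [2, -1] ⊗ [0, 3, 0] reproduces all 12 entries of T, so T = [1, 3] ⊗ [2, -1] ⊗ [0, 3, 0] and rank(T) ≤ 1.
These bounds meet, so rank(T) = 1.

1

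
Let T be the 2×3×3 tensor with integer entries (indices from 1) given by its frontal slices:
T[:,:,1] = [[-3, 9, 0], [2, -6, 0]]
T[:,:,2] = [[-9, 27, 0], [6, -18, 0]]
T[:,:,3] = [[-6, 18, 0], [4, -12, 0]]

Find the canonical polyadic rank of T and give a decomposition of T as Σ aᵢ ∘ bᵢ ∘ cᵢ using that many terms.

rank(T) = 1

Lower bound: T ≠ 0 (e.g. T[1,1,1] = -3), so rank(T) ≥ 1.
Upper bound: if T = a ∘ b ∘ c then every fibre of T is a multiple of the corresponding factor, so read the factors off the fibres through the nonzero entry T[1,1,1] = -3.
The mode-1 fibre T[:,1,1] = [-3, 2] gives a = [3, -2] (primitive direction); the mode-2 fibre T[1,:,1] = [-3, 9, 0] gives b = [1, -3, 0]; then c[k] = T[1,1,k] / (a[1]·b[1]) = [-3, -9, -6] / 3 = [-1, -3, -2].
Expanding [3, -2] ∘ [1, -3, 0] ∘ [-1, -3, -2] reproduces all 18 entries of T, so T = [3, -2] ∘ [1, -3, 0] ∘ [-1, -3, -2] and rank(T) ≤ 1.
These bounds meet, so rank(T) = 1.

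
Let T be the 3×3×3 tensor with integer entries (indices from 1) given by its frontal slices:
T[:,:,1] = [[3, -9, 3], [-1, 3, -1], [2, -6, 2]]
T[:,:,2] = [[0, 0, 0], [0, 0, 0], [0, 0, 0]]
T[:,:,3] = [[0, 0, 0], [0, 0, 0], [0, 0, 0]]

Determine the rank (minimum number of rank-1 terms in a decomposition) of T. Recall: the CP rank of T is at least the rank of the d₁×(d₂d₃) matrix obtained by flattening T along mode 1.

Lower bound: T ≠ 0 (e.g. T[1,1,1] = 3), so rank(T) ≥ 1.
Upper bound: if T = a (x) b (x) c then every fibre of T is a multiple of the corresponding factor, so read the factors off the fibres through the nonzero entry T[1,1,1] = 3.
The mode-1 fibre T[:,1,1] = [3, -1, 2] gives a = [3, -1, 2] (primitive direction); the mode-2 fibre T[1,:,1] = [3, -9, 3] gives b = [1, -3, 1]; then c[k] = T[1,1,k] / (a[1]·b[1]) = [3, 0, 0] / 3 = [1, 0, 0].
Expanding [3, -1, 2] (x) [1, -3, 1] (x) [1, 0, 0] reproduces all 27 entries of T, so T = [3, -1, 2] (x) [1, -3, 1] (x) [1, 0, 0] and rank(T) ≤ 1.
These bounds meet, so rank(T) = 1.

1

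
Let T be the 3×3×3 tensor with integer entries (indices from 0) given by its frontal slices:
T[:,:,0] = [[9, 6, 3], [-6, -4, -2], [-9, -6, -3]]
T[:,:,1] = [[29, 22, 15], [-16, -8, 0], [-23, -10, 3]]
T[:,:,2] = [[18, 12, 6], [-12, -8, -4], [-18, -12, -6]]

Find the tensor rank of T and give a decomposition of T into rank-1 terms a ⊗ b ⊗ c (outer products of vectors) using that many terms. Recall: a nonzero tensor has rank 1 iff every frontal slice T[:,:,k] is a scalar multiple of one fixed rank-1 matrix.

Lower bound: the mode-3 unfolding of T (rows indexed by k, columns by (i,j) = (0,0), (0,1), (0,2), (1,0), (1,1), (1,2), (2,0), (2,1), (2,2)) is [[9, 6, 3, -6, -4, -2, -9, -6, -3], [29, 22, 15, -16, -8, 0, -23, -10, 3], [18, 12, 6, -12, -8, -4, -18, -12, -6]].
There the 2×2 minor on rows k ∈ {0, 1}, columns (i,j) ∈ {(0,0), (0,1)} is det [[9, 6], [29, 22]] = 24 ≠ 0, so this unfolding has rank ≥ 2; CP rank is at least every unfolding rank, so rank(T) ≥ 2. (Flattening ranks never certify an upper bound on CP rank; for that we must actually write T with 2 rank-1 terms.)
Upper bound — finding two terms. Write S_k = T[:,:,k] for the frontal slices: S₀ = [[9, 6, 3], [-6, -4, -2], [-9, -6, -3]], S₁ = [[29, 22, 15], [-16, -8, 0], [-23, -10, 3]], S₂ = [[18, 12, 6], [-12, -8, -4], [-18, -12, -6]].
If T = a₁ ⊗ b₁ ⊗ c₁ + a₂ ⊗ b₂ ⊗ c₂ then each S_k = c₁[k]·a₁b₁ᵀ + c₂[k]·a₂b₂ᵀ. S₀ and S₁ are linearly independent, so a₁b₁ᵀ and a₂b₂ᵀ must span the same plane of matrices: they are the rank-1 matrices of the form x·S₀ + y·S₁.
The 2×2 minor of x·S₀ + y·S₁ on rows {0,1}, columns {0,1} is 40·xy + 120·y² = 40·(x + 3·y)(y), vanishing at (x:y) = (3:-1) and (1:0).
M₁ = 3·S₀ − S₁ = [[-2, -4, -6], [-2, -4, -6], [-4, -8, -12]] = (-2)·[1, 1, 2][1, 2, 3]ᵀ and M₂ = S₀ = [[9, 6, 3], [-6, -4, -2], [-9, -6, -3]] = [3, -2, -3][3, 2, 1]ᵀ, so take a₁ = [1, 1, 2], b₁ = [1, 2, 3], a₂ = [3, -2, -3], b₂ = [3, 2, 1].
Each slice is an integer combination of E₁ = a₁b₁ᵀ and E₂ = a₂b₂ᵀ: S₀ = E₂, S₁ = 2·E₁ + 3·E₂, S₂ = 2·E₂; reading off coefficients, c₁ = [0, 2, 0] and c₂ = [1, 3, 2].
Hence T = [1, 1, 2] ⊗ [1, 2, 3] ⊗ [0, 2, 0] + [3, -2, -3] ⊗ [3, 2, 1] ⊗ [1, 3, 2], so rank(T) ≤ 2.
These bounds meet, so rank(T) = 2.
Check entry T[1,2,0] = -2: (1)·(3)·(0) + (-2)·(1)·(1) = -2.

rank(T) = 2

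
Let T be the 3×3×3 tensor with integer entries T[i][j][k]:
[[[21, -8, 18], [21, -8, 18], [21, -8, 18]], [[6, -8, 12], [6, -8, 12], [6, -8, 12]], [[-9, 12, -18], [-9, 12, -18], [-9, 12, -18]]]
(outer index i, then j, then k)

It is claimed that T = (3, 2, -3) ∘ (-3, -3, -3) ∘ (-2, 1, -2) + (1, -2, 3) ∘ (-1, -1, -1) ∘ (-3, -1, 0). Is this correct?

Yes

Reconstruct entrywise from the claimed factors. For example, T[0,0,2] = 18 and Σₗ aₗ[0]bₗ[0]cₗ[2] = (3)·(-3)·(-2) + (1)·(-1)·(0) = 18; checking all 27 entries, every one matches. The claim holds.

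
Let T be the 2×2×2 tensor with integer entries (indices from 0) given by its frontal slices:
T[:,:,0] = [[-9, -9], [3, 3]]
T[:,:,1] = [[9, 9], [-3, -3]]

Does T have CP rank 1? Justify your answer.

Yes

If T = a (x) b (x) c then every fibre of T is a multiple of the corresponding factor, so read the factors off the fibres through the nonzero entry T[0,0,0] = -9.
The mode-1 fibre T[:,0,0] = [-9, 3] gives a = [3, -1] (primitive direction); the mode-2 fibre T[0,:,0] = [-9, -9] gives b = [1, 1]; then c[k] = T[0,0,k] / (a[0]·b[0]) = [-9, 9] / 3 = [-3, 3].
Expanding [3, -1] (x) [1, 1] (x) [-3, 3] reproduces all 8 entries of T, so T = [3, -1] (x) [1, 1] (x) [-3, 3] and rank(T) ≤ 1.
Equivalently every frontal slice T[:,:,k] is c[k] times the rank-1 matrix [3, -1] (x) [1, 1]. So T has rank 1 (it is nonzero).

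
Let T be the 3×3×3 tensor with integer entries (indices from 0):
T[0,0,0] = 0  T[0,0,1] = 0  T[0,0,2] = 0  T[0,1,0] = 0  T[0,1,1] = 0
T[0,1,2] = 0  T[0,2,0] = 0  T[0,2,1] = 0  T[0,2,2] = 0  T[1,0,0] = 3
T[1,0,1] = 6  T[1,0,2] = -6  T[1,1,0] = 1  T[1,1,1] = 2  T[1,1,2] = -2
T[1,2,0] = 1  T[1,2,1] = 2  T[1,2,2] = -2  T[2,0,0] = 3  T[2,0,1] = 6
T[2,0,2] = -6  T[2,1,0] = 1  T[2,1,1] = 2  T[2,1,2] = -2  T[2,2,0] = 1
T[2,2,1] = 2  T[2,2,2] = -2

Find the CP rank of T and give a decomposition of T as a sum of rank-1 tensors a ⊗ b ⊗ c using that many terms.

rank(T) = 1

Lower bound: T ≠ 0 (e.g. T[1,0,0] = 3), so rank(T) ≥ 1.
Upper bound: the mode-1 fibre T[:,0,0] = [0, 3, 3] gives a = [0, 1, 1] (primitive direction); the mode-2 fibre T[1,:,0] = [3, 1, 1] gives b = [3, 1, 1]; then c[k] = T[1,0,k] / (a[1]·b[0]) = [3, 6, -6] / 3 = [1, 2, -2].
Expanding [0, 1, 1] ⊗ [3, 1, 1] ⊗ [1, 2, -2] reproduces all 27 entries of T, so T = [0, 1, 1] ⊗ [3, 1, 1] ⊗ [1, 2, -2] and rank(T) ≤ 1.
These bounds meet, so rank(T) = 1.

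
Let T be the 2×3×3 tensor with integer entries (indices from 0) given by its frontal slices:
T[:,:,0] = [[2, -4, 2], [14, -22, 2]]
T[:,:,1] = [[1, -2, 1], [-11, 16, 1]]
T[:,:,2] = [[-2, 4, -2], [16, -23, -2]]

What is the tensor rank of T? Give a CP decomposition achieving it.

rank(T) = 2

Lower bound: the mode-2 unfolding of T (rows indexed by j, columns by (i,k) = (0,0), (0,1), (0,2), (1,0), (1,1), (1,2)) is [[2, 1, -2, 14, -11, 16], [-4, -2, 4, -22, 16, -23], [2, 1, -2, 2, 1, -2]].
There the 2×2 minor on rows j ∈ {0, 1}, columns (i,k) ∈ {(0,0), (1,0)} is det [[2, 14], [-4, -22]] = 12 ≠ 0, so this unfolding has rank ≥ 2; CP rank is at least every unfolding rank, so rank(T) ≥ 2. (Unfolding ranks only ever bound the CP rank from below — rank(T) can be strictly larger than all of them — so the matching upper bound has to come from an explicit 2-term decomposition.)
Upper bound — finding two terms. Write S_k = T[:,:,k] for the frontal slices: S₀ = [[2, -4, 2], [14, -22, 2]], S₁ = [[1, -2, 1], [-11, 16, 1]], S₂ = [[-2, 4, -2], [16, -23, -2]].
If T = a₁ ∘ b₁ ∘ c₁ + a₂ ∘ b₂ ∘ c₂ then each S_k = c₁[k]·a₁b₁ᵀ + c₂[k]·a₂b₂ᵀ. S₀ and S₁ are linearly independent, so a₁b₁ᵀ and a₂b₂ᵀ must span the same plane of matrices: they are the rank-1 matrices of the form x·S₀ + y·S₁.
The 2×2 minor of x·S₀ + y·S₁ on rows {0,1}, columns {0,1} is 12·x² − 6·xy − 6·y² = 6·(x − y)(2·x + y), vanishing at (x:y) = (1:1) and (1:-2).
M₁ = S₀ + S₁ = [[3, -6, 3], [3, -6, 3]] = 3·[1, 1][1, -2, 1]ᵀ and M₂ = S₀ − 2·S₁ = [[0, 0, 0], [36, -54, 0]] = 18·[0, 1][2, -3, 0]ᵀ, so take a₁ = [1, 1], b₁ = [1, -2, 1], a₂ = [0, 1], b₂ = [2, -3, 0].
Each slice is an integer combination of E₁ = a₁b₁ᵀ and E₂ = a₂b₂ᵀ: S₀ = 2·E₁ + 6·E₂, S₁ = E₁ − 6·E₂, S₂ = −2·E₁ + 9·E₂; reading off coefficients, c₁ = [2, 1, -2] and c₂ = [6, -6, 9].
Hence T = [1, 1] ∘ [1, -2, 1] ∘ [2, 1, -2] + [0, 1] ∘ [2, -3, 0] ∘ [6, -6, 9], so rank(T) ≤ 2.
These bounds meet, so rank(T) = 2.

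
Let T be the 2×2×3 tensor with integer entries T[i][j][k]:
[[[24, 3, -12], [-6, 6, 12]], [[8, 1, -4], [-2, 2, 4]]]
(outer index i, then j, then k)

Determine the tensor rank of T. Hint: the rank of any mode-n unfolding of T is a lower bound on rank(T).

2

Lower bound: the mode-3 unfolding of T (rows indexed by k, columns by (i,j) = (0,0), (0,1), (1,0), (1,1)) is [[24, -6, 8, -2], [3, 6, 1, 2], [-12, 12, -4, 4]].
There the 2×2 minor on rows k ∈ {0, 1}, columns (i,j) ∈ {(0,0), (0,1)} is det [[24, -6], [3, 6]] = 162 ≠ 0, so this unfolding has rank ≥ 2; CP rank is at least every unfolding rank, so rank(T) ≥ 2. (Unfolding ranks only ever bound the CP rank from below — rank(T) can be strictly larger than all of them — so the matching upper bound has to come from an explicit 2-term decomposition.)
Upper bound — finding two terms. Every mode-1 slice of T is a multiple of one matrix: T[i,:,:] = a[i]·M with a = [3, 1] and M = [[8, 1, -4], [-2, 2, 4]] (rows indexed by j, columns by k). So it suffices to write M as a sum of two rank-1 matrices.
Splitting M by its rows (j = 0, 1), M = [1, 0][8, 1, -4]ᵀ + [0, 1][-2, 2, 4]ᵀ.
Hence T = [3, 1] ⊗ [1, 0] ⊗ [8, 1, -4] + [3, 1] ⊗ [0, 1] ⊗ [-2, 2, 4], so rank(T) ≤ 2.
These bounds meet, so rank(T) = 2.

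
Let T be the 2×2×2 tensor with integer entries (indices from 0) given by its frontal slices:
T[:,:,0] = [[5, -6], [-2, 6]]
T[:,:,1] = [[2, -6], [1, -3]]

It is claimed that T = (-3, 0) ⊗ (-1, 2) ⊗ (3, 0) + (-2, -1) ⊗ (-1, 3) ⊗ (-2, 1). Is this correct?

Reconstruct entrywise from the claimed factors. For example, T[0,1,1] = -6 and Σₗ aₗ[0]bₗ[1]cₗ[1] = (-3)·(2)·(0) + (-2)·(3)·(1) = -6; checking all 8 entries, every one matches. The claim holds.

Yes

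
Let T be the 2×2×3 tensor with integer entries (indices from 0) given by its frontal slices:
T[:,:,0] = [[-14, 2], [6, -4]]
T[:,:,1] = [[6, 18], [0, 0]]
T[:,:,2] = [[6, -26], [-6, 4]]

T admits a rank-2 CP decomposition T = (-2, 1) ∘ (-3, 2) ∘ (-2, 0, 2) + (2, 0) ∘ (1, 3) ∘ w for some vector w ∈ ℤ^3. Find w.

w = (-1, 3, -3)

Subtract the known terms from T to get the rank-1 residual R = (2, 0) ∘ (1, 3) ∘ w, so R[i,j,k] = a[i]·b[j]·w[k]. Pick indices with nonzero a[0]·b[0] = (2)·(1) = 2. Only the fibre through (0,0,·) is needed: R[0,0,:] = T[0,0,:] − Σₗ aₗ[0]bₗ[0]cₗ = [-14, 6, 6] − (-2)·(-3)·(-2, 0, 2) = [-2, 6, -6]. Then w[k] = R[0,0,k] / 2 for each k, giving w = [-2, 6, -6] / 2 = (-1, 3, -3).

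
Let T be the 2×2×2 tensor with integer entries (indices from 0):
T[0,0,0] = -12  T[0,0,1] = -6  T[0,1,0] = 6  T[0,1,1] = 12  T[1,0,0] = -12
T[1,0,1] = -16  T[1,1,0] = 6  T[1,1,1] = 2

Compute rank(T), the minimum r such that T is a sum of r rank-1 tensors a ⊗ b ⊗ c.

Lower bound: the mode-3 unfolding of T (rows indexed by k, columns by (i,j) = (0,0), (0,1), (1,0), (1,1)) is [[-12, 6, -12, 6], [-6, 12, -16, 2]].
There the 2×2 minor on rows k ∈ {0, 1}, columns (i,j) ∈ {(0,0), (0,1)} is det [[-12, 6], [-6, 12]] = -108 ≠ 0, so this unfolding has rank ≥ 2; CP rank is at least every unfolding rank, so rank(T) ≥ 2. (Unfolding ranks only ever bound the CP rank from below — rank(T) can be strictly larger than all of them — so the matching upper bound has to come from an explicit 2-term decomposition.)
Upper bound — finding two terms. Write S_k = T[:,:,k] for the frontal slices: S₀ = [[-12, 6], [-12, 6]], S₁ = [[-6, 12], [-16, 2]].
If T = a₁ ⊗ b₁ ⊗ c₁ + a₂ ⊗ b₂ ⊗ c₂ then each S_k = c₁[k]·a₁b₁ᵀ + c₂[k]·a₂b₂ᵀ. S₀ and S₁ are linearly independent, so a₁b₁ᵀ and a₂b₂ᵀ must span the same plane of matrices: they are the rank-1 matrices of the form x·S₀ + y·S₁.
det(x·S₀ + y·S₁) is 180·xy + 180·y² = 180·(y)(x + y), vanishing at (x:y) = (1:0) and (1:-1).
M₁ = S₀ = [[-12, 6], [-12, 6]] = (-6)·(1, 1)(2, -1)ᵀ and M₂ = S₀ − S₁ = [[-6, -6], [4, 4]] = (-2)·(3, -2)(1, 1)ᵀ, so take a₁ = (1, 1), b₁ = (2, -1), a₂ = (3, -2), b₂ = (1, 1).
Each slice is an integer combination of E₁ = a₁b₁ᵀ and E₂ = a₂b₂ᵀ: S₀ = −6·E₁, S₁ = −6·E₁ + 2·E₂; reading off coefficients, c₁ = (-6, -6) and c₂ = (0, 2).
Hence T = (1, 1) ⊗ (2, -1) ⊗ (-6, -6) + (3, -2) ⊗ (1, 1) ⊗ (0, 2), so rank(T) ≤ 2.
These bounds meet, so rank(T) = 2.

2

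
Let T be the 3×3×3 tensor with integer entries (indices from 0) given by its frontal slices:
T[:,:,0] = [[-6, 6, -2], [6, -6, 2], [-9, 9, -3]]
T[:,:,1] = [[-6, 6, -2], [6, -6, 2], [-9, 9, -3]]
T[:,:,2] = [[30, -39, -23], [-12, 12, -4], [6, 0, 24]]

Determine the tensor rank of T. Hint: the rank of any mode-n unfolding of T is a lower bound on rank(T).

Lower bound: the mode-2 unfolding of T (rows indexed by j, columns by (i,k) = (0,0), (0,1), (0,2), (1,0), (1,1), (1,2), (2,0), (2,1), (2,2)) is [[-6, -6, 30, 6, 6, -12, -9, -9, 6], [6, 6, -39, -6, -6, 12, 9, 9, 0], [-2, -2, -23, 2, 2, -4, -3, -3, 24]].
There the 2×2 minor on rows j ∈ {0, 1}, columns (i,k) ∈ {(0,0), (0,2)} is det [[-6, 30], [6, -39]] = 54 ≠ 0, so this unfolding has rank ≥ 2; CP rank is at least every unfolding rank, so rank(T) ≥ 2. (Flattening ranks never certify an upper bound on CP rank; for that we must actually write T with 2 rank-1 terms.)
Upper bound — finding two terms. Write S_k = T[:,:,k] for the frontal slices: S₀ = [[-6, 6, -2], [6, -6, 2], [-9, 9, -3]], S₁ = [[-6, 6, -2], [6, -6, 2], [-9, 9, -3]], S₂ = [[30, -39, -23], [-12, 12, -4], [6, 0, 24]].
If T = a₁ ⊗ b₁ ⊗ c₁ + a₂ ⊗ b₂ ⊗ c₂ then each S_k = c₁[k]·a₁b₁ᵀ + c₂[k]·a₂b₂ᵀ. S₀ and S₂ are linearly independent, so a₁b₁ᵀ and a₂b₂ᵀ must span the same plane of matrices: they are the rank-1 matrices of the form x·S₀ + y·S₂.
The 2×2 minor of x·S₀ + y·S₂ on rows {0,1}, columns {0,1} is 54·xy − 108·y² = 54·(x − 2·y)(y), vanishing at (x:y) = (2:1) and (1:0).
M₁ = 2·S₀ + S₂ = [[18, -27, -27], [0, 0, 0], [-12, 18, 18]] = 3·[3, 0, -2][2, -3, -3]ᵀ and M₂ = S₀ = [[-6, 6, -2], [6, -6, 2], [-9, 9, -3]] = −[2, -2, 3][3, -3, 1]ᵀ, so take a₁ = [3, 0, -2], b₁ = [2, -3, -3], a₂ = [2, -2, 3], b₂ = [3, -3, 1].
Each slice is an integer combination of E₁ = a₁b₁ᵀ and E₂ = a₂b₂ᵀ: S₀ = −E₂, S₁ = −E₂, S₂ = 3·E₁ + 2·E₂; reading off coefficients, c₁ = [0, 0, 3] and c₂ = [-1, -1, 2].
Hence T = [3, 0, -2] ⊗ [2, -3, -3] ⊗ [0, 0, 3] + [2, -2, 3] ⊗ [3, -3, 1] ⊗ [-1, -1, 2], so rank(T) ≤ 2.
These bounds meet, so rank(T) = 2.

2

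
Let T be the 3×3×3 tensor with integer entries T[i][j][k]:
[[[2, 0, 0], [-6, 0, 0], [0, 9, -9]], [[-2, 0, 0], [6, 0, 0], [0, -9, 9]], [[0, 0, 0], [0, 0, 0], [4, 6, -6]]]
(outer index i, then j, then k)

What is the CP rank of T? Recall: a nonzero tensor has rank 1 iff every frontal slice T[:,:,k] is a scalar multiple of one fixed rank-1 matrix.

2

Lower bound: the mode-3 unfolding of T (rows indexed by k, columns by (i,j) = (0,0), (0,1), (0,2), (1,0), (1,1), (1,2), (2,0), (2,1), (2,2)) is [[2, -6, 0, -2, 6, 0, 0, 0, 4], [0, 0, 9, 0, 0, -9, 0, 0, 6], [0, 0, -9, 0, 0, 9, 0, 0, -6]].
There the 2×2 minor on rows k ∈ {0, 1}, columns (i,j) ∈ {(0,0), (0,2)} is det [[2, 0], [0, 9]] = 18 ≠ 0, so this unfolding has rank ≥ 2; CP rank is at least every unfolding rank, so rank(T) ≥ 2. (Flattening ranks never certify an upper bound on CP rank; for that we must actually write T with 2 rank-1 terms.)
Upper bound — finding two terms. Write S_k = T[:,:,k] for the frontal slices: S₀ = [[2, -6, 0], [-2, 6, 0], [0, 0, 4]], S₁ = [[0, 0, 9], [0, 0, -9], [0, 0, 6]], S₂ = [[0, 0, -9], [0, 0, 9], [0, 0, -6]].
If T = a₁ (x) b₁ (x) c₁ + a₂ (x) b₂ (x) c₂ then each S_k = c₁[k]·a₁b₁ᵀ + c₂[k]·a₂b₂ᵀ. S₀ and S₁ are linearly independent, so a₁b₁ᵀ and a₂b₂ᵀ must span the same plane of matrices: they are the rank-1 matrices of the form x·S₀ + y·S₁.
The 2×2 minor of x·S₀ + y·S₁ on rows {0,2}, columns {0,2} is 8·x² + 12·xy = 4·(2·x + 3·y)(x), vanishing at (x:y) = (3:-2) and (0:1).
M₁ = 3·S₀ − 2·S₁ = [[6, -18, -18], [-6, 18, 18], [0, 0, 0]] = 6·[1, -1, 0][1, -3, -3]ᵀ and M₂ = S₁ = [[0, 0, 9], [0, 0, -9], [0, 0, 6]] = 3·[3, -3, 2][0, 0, 1]ᵀ, so take a₁ = [1, -1, 0], b₁ = [1, -3, -3], a₂ = [3, -3, 2], b₂ = [0, 0, 1].
Each slice is an integer combination of E₁ = a₁b₁ᵀ and E₂ = a₂b₂ᵀ: S₀ = 2·E₁ + 2·E₂, S₁ = 3·E₂, S₂ = −3·E₂; reading off coefficients, c₁ = [2, 0, 0] and c₂ = [2, 3, -3].
Hence T = [1, -1, 0] (x) [1, -3, -3] (x) [2, 0, 0] + [3, -3, 2] (x) [0, 0, 1] (x) [2, 3, -3], so rank(T) ≤ 2.
These bounds meet, so rank(T) = 2.
Check entry T[1,0,2] = 0: (-1)·(1)·(0) + (-3)·(0)·(-3) = 0.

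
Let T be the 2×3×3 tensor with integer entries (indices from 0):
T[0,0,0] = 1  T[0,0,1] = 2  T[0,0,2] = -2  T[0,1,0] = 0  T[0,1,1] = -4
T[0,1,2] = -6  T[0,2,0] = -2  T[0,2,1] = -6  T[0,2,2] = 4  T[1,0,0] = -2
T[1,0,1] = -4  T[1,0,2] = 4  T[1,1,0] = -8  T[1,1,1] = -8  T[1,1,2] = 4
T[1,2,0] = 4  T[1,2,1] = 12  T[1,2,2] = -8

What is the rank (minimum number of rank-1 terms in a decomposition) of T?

Lower bound: in the mode-2 unfolding of T (rows indexed by j, columns by (i,k)) the 3×3 minor on rows j ∈ {0, 1, 2}, columns (i,k) ∈ {(0,0), (0,1), (0,2)} is det [[1, 2, -2], [0, -4, -6], [-2, -6, 4]] = -12 ≠ 0, so that unfolding has rank ≥ 3 and hence rank(T) ≥ 3 (CP rank is at least every unfolding rank, though it can be larger).
Upper bound: T is a sum of 3 rank-1 terms, T = [1, -2] ⊗ [0, 2, 1] ⊗ [0, -2, 0] + [1, -2] ⊗ [1, 2, -2] ⊗ [1, 2, -2] + [1, 2] ⊗ [0, 1, 0] ⊗ [-2, -4, -2] (written with every a and b primitive with positive leading entry and the scale carried by c; CP decompositions are not unique, and this one is verified by expanding entrywise), so rank(T) ≤ 3.
These bounds meet, so rank(T) = 3.

3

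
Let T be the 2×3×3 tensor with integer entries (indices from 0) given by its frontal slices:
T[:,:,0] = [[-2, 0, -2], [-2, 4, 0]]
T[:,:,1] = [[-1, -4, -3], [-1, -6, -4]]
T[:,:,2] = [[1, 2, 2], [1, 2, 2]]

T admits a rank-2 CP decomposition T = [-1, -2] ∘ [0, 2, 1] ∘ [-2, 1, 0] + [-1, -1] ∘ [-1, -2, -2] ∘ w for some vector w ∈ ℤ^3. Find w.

w = [-2, -1, 1]

Subtract the known terms from T to get the rank-1 residual R = [-1, -1] ∘ [-1, -2, -2] ∘ w, so R[i,j,k] = a[i]·b[j]·w[k]. Pick indices with nonzero a[0]·b[0] = (-1)·(-1) = 1. Only the fibre through (0,0,·) is needed: R[0,0,:] = T[0,0,:] − Σₗ aₗ[0]bₗ[0]cₗ = [-2, -1, 1] − (-1)·(0)·[-2, 1, 0] = [-2, -1, 1]. Then w[k] = R[0,0,k] / 1 for each k, giving w = [-2, -1, 1] / 1 = [-2, -1, 1].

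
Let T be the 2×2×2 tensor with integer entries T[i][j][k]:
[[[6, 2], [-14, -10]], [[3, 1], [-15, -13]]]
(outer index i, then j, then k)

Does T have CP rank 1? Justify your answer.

No

The mode-1 unfolding of T (rows indexed by i, columns by (j,k) = (0,0), (0,1), (1,0), (1,1)) is [[6, 2, -14, -10], [3, 1, -15, -13]].
There the 2×2 minor on rows i ∈ {0, 1}, columns (j,k) ∈ {(0,0), (1,0)} is det [[6, -14], [3, -15]] = -48 ≠ 0, so this unfolding has rank ≥ 2; CP rank is at least every unfolding rank, so rank(T) ≥ 2.
In particular rank(T) ≥ 2 > 1, so T is not rank-1.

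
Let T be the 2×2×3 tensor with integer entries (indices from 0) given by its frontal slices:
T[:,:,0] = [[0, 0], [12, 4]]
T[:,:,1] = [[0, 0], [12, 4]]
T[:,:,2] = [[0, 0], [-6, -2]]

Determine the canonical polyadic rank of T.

Lower bound: T ≠ 0 (e.g. T[1,0,0] = 12), so rank(T) ≥ 1.
Upper bound: if T = a ⊗ b ⊗ c then every fibre of T is a multiple of the corresponding factor, so read the factors off the fibres through the nonzero entry T[1,0,0] = 12.
The mode-1 fibre T[:,0,0] = [0, 12] gives a = (0, 1) (primitive direction); the mode-2 fibre T[1,:,0] = [12, 4] gives b = (3, 1); then c[k] = T[1,0,k] / (a[1]·b[0]) = [12, 12, -6] / 3 = (4, 4, -2).
Expanding (0, 1) ⊗ (3, 1) ⊗ (4, 4, -2) reproduces all 12 entries of T, so T = (0, 1) ⊗ (3, 1) ⊗ (4, 4, -2) and rank(T) ≤ 1.
These bounds meet, so rank(T) = 1.

1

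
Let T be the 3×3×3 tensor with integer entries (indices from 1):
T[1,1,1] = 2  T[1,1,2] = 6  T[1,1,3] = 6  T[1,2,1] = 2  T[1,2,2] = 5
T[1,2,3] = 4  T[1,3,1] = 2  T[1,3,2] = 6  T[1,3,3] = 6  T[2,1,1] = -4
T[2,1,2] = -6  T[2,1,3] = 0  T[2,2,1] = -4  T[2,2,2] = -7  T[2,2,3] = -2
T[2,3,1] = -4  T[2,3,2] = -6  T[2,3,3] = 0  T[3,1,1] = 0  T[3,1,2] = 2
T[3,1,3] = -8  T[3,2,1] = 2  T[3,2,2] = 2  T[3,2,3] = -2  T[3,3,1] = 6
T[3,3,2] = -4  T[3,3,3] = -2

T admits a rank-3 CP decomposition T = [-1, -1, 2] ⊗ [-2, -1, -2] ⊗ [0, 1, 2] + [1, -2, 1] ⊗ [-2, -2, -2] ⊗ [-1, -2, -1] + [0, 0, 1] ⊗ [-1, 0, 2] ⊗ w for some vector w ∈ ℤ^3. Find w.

Subtract the known terms from T to get the rank-1 residual R = [0, 0, 1] ⊗ [-1, 0, 2] ⊗ w, so R[i,j,k] = a[i]·b[j]·w[k]. Pick indices with nonzero a[3]·b[1] = (1)·(-1) = -1. Only the fibre through (3,1,·) is needed: R[3,1,:] = T[3,1,:] − Σₗ aₗ[3]bₗ[1]cₗ = [0, 2, -8] − (2)·(-2)·[0, 1, 2] − (1)·(-2)·[-1, -2, -1] = [-2, 2, -2]. Then w[k] = R[3,1,k] / -1 for each k, giving w = [-2, 2, -2] / -1 = [2, -2, 2].

w = [2, -2, 2]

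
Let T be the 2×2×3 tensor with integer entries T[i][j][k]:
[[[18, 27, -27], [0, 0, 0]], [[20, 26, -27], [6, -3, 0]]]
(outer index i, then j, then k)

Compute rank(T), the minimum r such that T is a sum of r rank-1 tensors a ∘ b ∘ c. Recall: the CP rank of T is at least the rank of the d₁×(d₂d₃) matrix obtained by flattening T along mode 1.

2

Lower bound: the mode-3 unfolding of T (rows indexed by k, columns by (i,j) = (0,0), (0,1), (1,0), (1,1)) is [[18, 0, 20, 6], [27, 0, 26, -3], [-27, 0, -27, 0]].
There the 2×2 minor on rows k ∈ {0, 1}, columns (i,j) ∈ {(0,0), (1,0)} is det [[18, 20], [27, 26]] = -72 ≠ 0, so this unfolding has rank ≥ 2; CP rank is at least every unfolding rank, so rank(T) ≥ 2. (Flattening ranks never certify an upper bound on CP rank; for that we must actually write T with 2 rank-1 terms.)
Upper bound — finding two terms. Write S_k = T[:,:,k] for the frontal slices: S₀ = [[18, 0], [20, 6]], S₁ = [[27, 0], [26, -3]], S₂ = [[-27, 0], [-27, 0]].
If T = a₁ ∘ b₁ ∘ c₁ + a₂ ∘ b₂ ∘ c₂ then each S_k = c₁[k]·a₁b₁ᵀ + c₂[k]·a₂b₂ᵀ. S₀ and S₁ are linearly independent, so a₁b₁ᵀ and a₂b₂ᵀ must span the same plane of matrices: they are the rank-1 matrices of the form x·S₀ + y·S₁.
det(x·S₀ + y·S₁) is 108·x² + 108·xy − 81·y² = 27·(2·x + 3·y)(2·x − y), vanishing at (x:y) = (3:-2) and (1:2).
M₁ = 3·S₀ − 2·S₁ = [[0, 0], [8, 24]] = 8·[0, 1][1, 3]ᵀ and M₂ = S₀ + 2·S₁ = [[72, 0], [72, 0]] = 72·[1, 1][1, 0]ᵀ, so take a₁ = [0, 1], b₁ = [1, 3], a₂ = [1, 1], b₂ = [1, 0].
Each slice is an integer combination of E₁ = a₁b₁ᵀ and E₂ = a₂b₂ᵀ: S₀ = 2·E₁ + 18·E₂, S₁ = −E₁ + 27·E₂, S₂ = −27·E₂; reading off coefficients, c₁ = [2, -1, 0] and c₂ = [18, 27, -27].
Hence T = [0, 1] ∘ [1, 3] ∘ [2, -1, 0] + [1, 1] ∘ [1, 0] ∘ [18, 27, -27], so rank(T) ≤ 2.
These bounds meet, so rank(T) = 2.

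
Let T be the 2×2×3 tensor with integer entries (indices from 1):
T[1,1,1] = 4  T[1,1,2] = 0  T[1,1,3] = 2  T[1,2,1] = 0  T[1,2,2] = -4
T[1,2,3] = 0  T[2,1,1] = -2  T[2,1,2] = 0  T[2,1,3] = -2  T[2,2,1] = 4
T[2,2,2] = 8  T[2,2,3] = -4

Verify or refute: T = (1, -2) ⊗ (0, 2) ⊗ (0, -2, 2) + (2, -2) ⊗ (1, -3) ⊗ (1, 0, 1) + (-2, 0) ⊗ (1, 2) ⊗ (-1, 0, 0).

No

Reconstruct entry (1,2,1) from the claimed factors: Σₗ aₗ[1]bₗ[2]cₗ[1] = (1)·(2)·(0) + (2)·(-3)·(1) + (-2)·(2)·(-1) = -2, but T[1,2,1] = 0. The claim is false.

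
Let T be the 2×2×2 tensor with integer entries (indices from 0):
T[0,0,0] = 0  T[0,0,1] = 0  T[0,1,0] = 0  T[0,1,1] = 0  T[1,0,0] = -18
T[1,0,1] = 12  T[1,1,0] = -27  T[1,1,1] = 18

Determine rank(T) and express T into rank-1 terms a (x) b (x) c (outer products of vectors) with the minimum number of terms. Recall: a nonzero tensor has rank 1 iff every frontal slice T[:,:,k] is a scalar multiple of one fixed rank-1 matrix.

rank(T) = 1

Lower bound: T ≠ 0 (e.g. T[1,0,0] = -18), so rank(T) ≥ 1.
Upper bound: if T = a (x) b (x) c then every fibre of T is a multiple of the corresponding factor, so read the factors off the fibres through the nonzero entry T[1,0,0] = -18.
The mode-1 fibre T[:,0,0] = [0, -18] gives a = (0, 1) (primitive direction); the mode-2 fibre T[1,:,0] = [-18, -27] gives b = (2, 3); then c[k] = T[1,0,k] / (a[1]·b[0]) = [-18, 12] / 2 = (-9, 6).
Expanding (0, 1) (x) (2, 3) (x) (-9, 6) reproduces all 8 entries of T, so T = (0, 1) (x) (2, 3) (x) (-9, 6) and rank(T) ≤ 1.
These bounds meet, so rank(T) = 1.
Check entry T[0,1,1] = 0: (0)·(3)·(6) = 0.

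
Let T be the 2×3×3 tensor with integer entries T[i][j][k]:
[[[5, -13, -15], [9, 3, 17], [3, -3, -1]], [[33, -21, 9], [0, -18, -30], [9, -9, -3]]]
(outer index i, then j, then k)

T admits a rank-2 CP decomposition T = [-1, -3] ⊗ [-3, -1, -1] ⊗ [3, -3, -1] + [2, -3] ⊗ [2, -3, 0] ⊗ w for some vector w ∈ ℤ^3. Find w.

Subtract the known terms from T to get the rank-1 residual R = [2, -3] ⊗ [2, -3, 0] ⊗ w, so R[i,j,k] = a[i]·b[j]·w[k]. Pick indices with nonzero a[0]·b[0] = (2)·(2) = 4. Only the fibre through (0,0,·) is needed: R[0,0,:] = T[0,0,:] − Σₗ aₗ[0]bₗ[0]cₗ = [5, -13, -15] − (-1)·(-3)·[3, -3, -1] = [-4, -4, -12]. Then w[k] = R[0,0,k] / 4 for each k, giving w = [-4, -4, -12] / 4 = [-1, -1, -3].

w = [-1, -1, -3]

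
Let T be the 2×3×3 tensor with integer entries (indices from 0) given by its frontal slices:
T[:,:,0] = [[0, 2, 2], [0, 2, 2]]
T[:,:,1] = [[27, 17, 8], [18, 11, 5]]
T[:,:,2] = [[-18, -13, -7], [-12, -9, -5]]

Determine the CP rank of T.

2

Lower bound: the mode-3 unfolding of T (rows indexed by k, columns by (i,j) = (0,0), (0,1), (0,2), (1,0), (1,1), (1,2)) is [[0, 2, 2, 0, 2, 2], [27, 17, 8, 18, 11, 5], [-18, -13, -7, -12, -9, -5]].
There the 2×2 minor on rows k ∈ {0, 1}, columns (i,j) ∈ {(0,0), (0,1)} is det [[0, 2], [27, 17]] = -54 ≠ 0, so this unfolding has rank ≥ 2; CP rank is at least every unfolding rank, so rank(T) ≥ 2. (Unfolding ranks only ever bound the CP rank from below — rank(T) can be strictly larger than all of them — so the matching upper bound has to come from an explicit 2-term decomposition.)
Upper bound — finding two terms. Write S_k = T[:,:,k] for the frontal slices: S₀ = [[0, 2, 2], [0, 2, 2]], S₁ = [[27, 17, 8], [18, 11, 5]], S₂ = [[-18, -13, -7], [-12, -9, -5]].
If T = a₁ ∘ b₁ ∘ c₁ + a₂ ∘ b₂ ∘ c₂ then each S_k = c₁[k]·a₁b₁ᵀ + c₂[k]·a₂b₂ᵀ. S₀ and S₁ are linearly independent, so a₁b₁ᵀ and a₂b₂ᵀ must span the same plane of matrices: they are the rank-1 matrices of the form x·S₀ + y·S₁.
The 2×2 minor of x·S₀ + y·S₁ on rows {0,1}, columns {0,1} is 18·xy − 9·y² = 9·(2·x − y)(y), vanishing at (x:y) = (1:2) and (1:0).
M₁ = S₀ + 2·S₁ = [[54, 36, 18], [36, 24, 12]] = 6·[3, 2][3, 2, 1]ᵀ and M₂ = S₀ = [[0, 2, 2], [0, 2, 2]] = 2·[1, 1][0, 1, 1]ᵀ, so take a₁ = [3, 2], b₁ = [3, 2, 1], a₂ = [1, 1], b₂ = [0, 1, 1].
Each slice is an integer combination of E₁ = a₁b₁ᵀ and E₂ = a₂b₂ᵀ: S₀ = 2·E₂, S₁ = 3·E₁ − E₂, S₂ = −2·E₁ − E₂; reading off coefficients, c₁ = [0, 3, -2] and c₂ = [2, -1, -1].
Hence T = [3, 2] ∘ [3, 2, 1] ∘ [0, 3, -2] + [1, 1] ∘ [0, 1, 1] ∘ [2, -1, -1], so rank(T) ≤ 2.
These bounds meet, so rank(T) = 2.
Check entry T[0,2,2] = -7: (3)·(1)·(-2) + (1)·(1)·(-1) = -7.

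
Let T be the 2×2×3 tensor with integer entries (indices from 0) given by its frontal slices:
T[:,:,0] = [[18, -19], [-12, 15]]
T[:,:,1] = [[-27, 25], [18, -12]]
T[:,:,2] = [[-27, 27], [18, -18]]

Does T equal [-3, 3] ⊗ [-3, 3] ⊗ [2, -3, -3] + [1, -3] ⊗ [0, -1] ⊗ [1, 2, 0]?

Reconstruct entry (1,0,0) from the claimed factors: Σₗ aₗ[1]bₗ[0]cₗ[0] = (3)·(-3)·(2) + (-3)·(0)·(1) = -18, but T[1,0,0] = -12. The claim is false.

No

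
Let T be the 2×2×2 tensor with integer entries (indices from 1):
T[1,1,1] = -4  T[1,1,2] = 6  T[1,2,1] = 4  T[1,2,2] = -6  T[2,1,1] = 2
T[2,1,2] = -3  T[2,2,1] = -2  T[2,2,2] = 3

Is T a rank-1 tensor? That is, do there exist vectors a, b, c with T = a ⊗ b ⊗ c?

Yes

If T = a ⊗ b ⊗ c then every fibre of T is a multiple of the corresponding factor, so read the factors off the fibres through the nonzero entry T[1,1,1] = -4.
The mode-1 fibre T[:,1,1] = [-4, 2] gives a = [2, -1] (primitive direction); the mode-2 fibre T[1,:,1] = [-4, 4] gives b = [1, -1]; then c[k] = T[1,1,k] / (a[1]·b[1]) = [-4, 6] / 2 = [-2, 3].
Expanding [2, -1] ⊗ [1, -1] ⊗ [-2, 3] reproduces all 8 entries of T, so T = [2, -1] ⊗ [1, -1] ⊗ [-2, 3] and rank(T) ≤ 1.
Equivalently every frontal slice T[:,:,k] is c[k] times the rank-1 matrix [2, -1] ⊗ [1, -1]. So T has rank 1 (it is nonzero).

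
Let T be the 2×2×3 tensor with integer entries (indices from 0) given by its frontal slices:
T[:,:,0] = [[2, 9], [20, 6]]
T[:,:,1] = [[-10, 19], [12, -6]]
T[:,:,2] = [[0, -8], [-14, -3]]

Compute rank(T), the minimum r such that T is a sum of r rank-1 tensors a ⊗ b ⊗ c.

Lower bound: in the mode-2 unfolding of T (rows indexed by j, columns by (i,k)) the 2×2 minor on rows j ∈ {0, 1}, columns (i,k) ∈ {(0,0), (0,1)} is det [[2, -10], [9, 19]] = 128 ≠ 0, so that unfolding has rank ≥ 2 and hence rank(T) ≥ 2 (CP rank is at least every unfolding rank, though it can be larger).
Upper bound: with S_k = T[:,:,k], the two rank-1 terms a₁b₁ᵀ, a₂b₂ᵀ are the rank-1 members of the pencil x·S₀ + y·S₁.
det(x·S₀ + y·S₁) is −168·x² − 560·xy − 168·y² = (-56)·(x + 3·y)(3·x + y), vanishing at (x:y) = (3:-1) and (1:-3).
M₁ = 3·S₀ − S₁ = [[16, 8], [48, 24]] = 8·(1, 3)(2, 1)ᵀ and M₂ = S₀ − 3·S₁ = [[32, -48], [-16, 24]] = 8·(2, -1)(2, -3)ᵀ, so take a₁ = (1, 3), b₁ = (2, 1), a₂ = (2, -1), b₂ = (2, -3).
Each slice is an integer combination of E₁ = a₁b₁ᵀ and E₂ = a₂b₂ᵀ: S₀ = 3·E₁ − E₂, S₁ = E₁ − 3·E₂, S₂ = −2·E₁ + E₂; reading off coefficients, c₁ = (3, 1, -2) and c₂ = (-1, -3, 1).
Hence T = (1, 3) ⊗ (2, 1) ⊗ (3, 1, -2) + (2, -1) ⊗ (2, -3) ⊗ (-1, -3, 1), so rank(T) ≤ 2.
These bounds meet, so rank(T) = 2.

2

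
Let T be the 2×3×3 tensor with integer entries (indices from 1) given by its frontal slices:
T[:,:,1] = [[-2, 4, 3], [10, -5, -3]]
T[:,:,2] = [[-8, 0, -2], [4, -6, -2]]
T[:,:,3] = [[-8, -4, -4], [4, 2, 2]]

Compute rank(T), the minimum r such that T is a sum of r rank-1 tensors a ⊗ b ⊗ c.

3

Lower bound: the mode-3 unfolding of T (rows indexed by k, columns by (i,j) = (1,1), (1,2), (1,3), (2,1), (2,2), (2,3)) is [[-2, 4, 3, 10, -5, -3], [-8, 0, -2, 4, -6, -2], [-8, -4, -4, 4, 2, 2]].
There the 3×3 minor on rows k ∈ {1, 2, 3}, columns (i,j) ∈ {(1,1), (1,2), (1,3)} is det [[-2, 4, 3], [-8, 0, -2], [-8, -4, -4]] = 48 ≠ 0, so this unfolding has rank ≥ 3; CP rank is at least every unfolding rank, so rank(T) ≥ 3. (Unfolding ranks only ever bound the CP rank from below — rank(T) can be strictly larger than all of them — so the matching upper bound has to come from an explicit 3-term decomposition.)
Upper bound: T is a sum of 3 rank-1 terms, T = [1, -2] ⊗ [1, 0, 0] ⊗ [-4, 4, 0] + [1, -2] ⊗ [2, -2, -1] ⊗ [-1, -2, 0] + [2, -1] ⊗ [2, 1, 1] ⊗ [1, -2, -2] (written with every a and b primitive with positive leading entry and the scale carried by c; CP decompositions are not unique, and this one is verified by expanding entrywise), so rank(T) ≤ 3.
These bounds meet, so rank(T) = 3.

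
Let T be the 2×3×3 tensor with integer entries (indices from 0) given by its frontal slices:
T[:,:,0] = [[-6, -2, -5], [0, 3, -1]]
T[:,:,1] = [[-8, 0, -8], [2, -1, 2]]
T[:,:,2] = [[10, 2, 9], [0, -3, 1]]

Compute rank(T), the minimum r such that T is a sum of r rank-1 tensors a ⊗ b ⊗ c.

3

Lower bound: the mode-2 unfolding of T (rows indexed by j, columns by (i,k) = (0,0), (0,1), (0,2), (1,0), (1,1), (1,2)) is [[-6, -8, 10, 0, 2, 0], [-2, 0, 2, 3, -1, -3], [-5, -8, 9, -1, 2, 1]].
There the 3×3 minor on rows j ∈ {0, 1, 2}, columns (i,k) ∈ {(0,0), (0,1), (1,0)} is det [[-6, -8, 0], [-2, 0, 3], [-5, -8, -1]] = -8 ≠ 0, so this unfolding has rank ≥ 3; CP rank is at least every unfolding rank, so rank(T) ≥ 3. (Flattening ranks never certify an upper bound on CP rank; for that we must actually write T with 3 rank-1 terms.)
Upper bound: T is a sum of 3 rank-1 terms, T = [0, 1] ⊗ [2, -1, 2] ⊗ [-1, 1, 1] + [1, -1] ⊗ [2, 2, 1] ⊗ [-1, 0, 1] + [1, 0] ⊗ [1, 0, 1] ⊗ [-4, -8, 8] (written with every a and b primitive with positive leading entry and the scale carried by c; CP decompositions are not unique, and this one is verified by expanding entrywise), so rank(T) ≤ 3.
These bounds meet, so rank(T) = 3.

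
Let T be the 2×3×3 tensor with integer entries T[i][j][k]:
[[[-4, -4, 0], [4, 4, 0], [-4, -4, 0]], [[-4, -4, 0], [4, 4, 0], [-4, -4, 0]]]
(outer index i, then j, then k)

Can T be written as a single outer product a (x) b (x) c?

If T = a (x) b (x) c then every fibre of T is a multiple of the corresponding factor, so read the factors off the fibres through the nonzero entry T[0,0,0] = -4.
The mode-1 fibre T[:,0,0] = [-4, -4] gives a = [1, 1] (primitive direction); the mode-2 fibre T[0,:,0] = [-4, 4, -4] gives b = [1, -1, 1]; then c[k] = T[0,0,k] / (a[0]·b[0]) = [-4, -4, 0] / 1 = [-4, -4, 0].
Expanding [1, 1] (x) [1, -1, 1] (x) [-4, -4, 0] reproduces all 18 entries of T, so T = [1, 1] (x) [1, -1, 1] (x) [-4, -4, 0] and rank(T) ≤ 1.
Equivalently every frontal slice T[:,:,k] is c[k] times the rank-1 matrix [1, 1] (x) [1, -1, 1]. So T has rank 1 (it is nonzero).

Yes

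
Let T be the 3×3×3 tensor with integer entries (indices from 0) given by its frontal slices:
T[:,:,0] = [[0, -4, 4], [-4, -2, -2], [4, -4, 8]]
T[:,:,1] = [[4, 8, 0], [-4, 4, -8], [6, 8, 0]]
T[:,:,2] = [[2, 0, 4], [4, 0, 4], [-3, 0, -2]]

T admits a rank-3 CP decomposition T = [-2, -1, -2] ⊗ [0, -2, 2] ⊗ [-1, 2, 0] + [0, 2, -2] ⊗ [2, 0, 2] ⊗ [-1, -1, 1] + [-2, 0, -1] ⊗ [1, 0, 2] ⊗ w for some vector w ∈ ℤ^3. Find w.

w = [0, -2, -1]

Subtract the known terms from T to get the rank-1 residual R = [-2, 0, -1] ⊗ [1, 0, 2] ⊗ w, so R[i,j,k] = a[i]·b[j]·w[k]. Pick indices with nonzero a[0]·b[0] = (-2)·(1) = -2. Only the fibre through (0,0,·) is needed: R[0,0,:] = T[0,0,:] − Σₗ aₗ[0]bₗ[0]cₗ = [0, 4, 2] − (-2)·(0)·[-1, 2, 0] − (0)·(2)·[-1, -1, 1] = [0, 4, 2]. Then w[k] = R[0,0,k] / -2 for each k, giving w = [0, 4, 2] / -2 = [0, -2, -1].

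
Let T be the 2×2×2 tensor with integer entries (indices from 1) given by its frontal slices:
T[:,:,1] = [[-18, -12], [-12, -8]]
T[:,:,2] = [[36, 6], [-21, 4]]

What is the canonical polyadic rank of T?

Lower bound: the mode-3 unfolding of T (rows indexed by k, columns by (i,j) = (1,1), (1,2), (2,1), (2,2)) is [[-18, -12, -12, -8], [36, 6, -21, 4]].
There the 2×2 minor on rows k ∈ {1, 2}, columns (i,j) ∈ {(1,1), (1,2)} is det [[-18, -12], [36, 6]] = 324 ≠ 0, so this unfolding has rank ≥ 2; CP rank is at least every unfolding rank, so rank(T) ≥ 2. (Flattening ranks never certify an upper bound on CP rank; for that we must actually write T with 2 rank-1 terms.)
Upper bound — finding two terms. Write S_k = T[:,:,k] for the frontal slices: S₁ = [[-18, -12], [-12, -8]], S₂ = [[36, 6], [-21, 4]].
If T = a₁ ⊗ b₁ ⊗ c₁ + a₂ ⊗ b₂ ⊗ c₂ then each S_k = c₁[k]·a₁b₁ᵀ + c₂[k]·a₂b₂ᵀ. S₁ and S₂ are linearly independent, so a₁b₁ᵀ and a₂b₂ᵀ must span the same plane of matrices: they are the rank-1 matrices of the form x·S₁ + y·S₂.
det(x·S₁ + y·S₂) is −540·xy + 270·y² = (-270)·(2·x − y)(y), vanishing at (x:y) = (1:2) and (1:0).
M₁ = S₁ + 2·S₂ = [[54, 0], [-54, 0]] = 54·(1, -1)(1, 0)ᵀ and M₂ = S₁ = [[-18, -12], [-12, -8]] = (-2)·(3, 2)(3, 2)ᵀ, so take a₁ = (1, -1), b₁ = (1, 0), a₂ = (3, 2), b₂ = (3, 2).
Each slice is an integer combination of E₁ = a₁b₁ᵀ and E₂ = a₂b₂ᵀ: S₁ = −2·E₂, S₂ = 27·E₁ + E₂; reading off coefficients, c₁ = (0, 27) and c₂ = (-2, 1).
Hence T = (1, -1) ⊗ (1, 0) ⊗ (0, 27) + (3, 2) ⊗ (3, 2) ⊗ (-2, 1), so rank(T) ≤ 2.
These bounds meet, so rank(T) = 2.

2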